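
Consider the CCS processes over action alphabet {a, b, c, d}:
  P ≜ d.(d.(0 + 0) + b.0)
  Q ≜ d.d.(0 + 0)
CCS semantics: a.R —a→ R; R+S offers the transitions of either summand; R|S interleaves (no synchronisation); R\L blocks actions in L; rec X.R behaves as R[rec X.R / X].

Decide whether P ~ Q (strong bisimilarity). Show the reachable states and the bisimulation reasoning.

LTS(P): 4 reachable states
  m0 = d.(d.(0 + 0) + b.0) :: —d→ m1
  m1 = d.(0 + 0) + b.0 :: —b→ m2, —d→ m3
  m2 = 0 :: ∅
  m3 = 0 + 0 :: ∅
LTS(Q): 3 reachable states
  n0 = d.d.(0 + 0) :: —d→ n1
  n1 = d.(0 + 0) :: —d→ n2
  n2 = 0 + 0 :: ∅
Partition-refinement fixed point:
  B0 = {m0}
  B1 = {m1}
  B2 = {m2, m3, n2}
  B3 = {n0}
  B4 = {n1}
m0 ∈ B0, n0 ∈ B3 → different blocks

not bisimilar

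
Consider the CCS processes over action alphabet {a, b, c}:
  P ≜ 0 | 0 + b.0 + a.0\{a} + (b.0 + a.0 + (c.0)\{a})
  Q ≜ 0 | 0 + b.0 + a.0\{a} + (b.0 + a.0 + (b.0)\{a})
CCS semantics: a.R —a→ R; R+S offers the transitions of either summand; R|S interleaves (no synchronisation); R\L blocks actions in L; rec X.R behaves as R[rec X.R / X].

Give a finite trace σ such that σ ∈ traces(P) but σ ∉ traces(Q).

c

P's transition system — 3 states:
  s0 = 0 | 0 + b.0 + a.0\{a} + (b.0 + a.0 + (c.0)\{a}) ⊢ —a→ s1, —a→ s2, —b→ s1, —c→ s2
  s1 = 0 ⊢ deadlocked
  s2 = 0\{a} ⊢ deadlocked
Q's transition system — 3 states:
  t0 = 0 | 0 + b.0 + a.0\{a} + (b.0 + a.0 + (b.0)\{a}) ⊢ —a→ t1, —a→ t2, —b→ t1, —b→ t2
  t1 = 0 ⊢ deadlocked
  t2 = 0\{a} ⊢ deadlocked
Run σ = ⟨c⟩ on P: start {s0}
  step 1 (c): {s2}
  P completes σ.
Run σ = ⟨c⟩ on Q: start {t0}
  step 1 (c): no successor for Q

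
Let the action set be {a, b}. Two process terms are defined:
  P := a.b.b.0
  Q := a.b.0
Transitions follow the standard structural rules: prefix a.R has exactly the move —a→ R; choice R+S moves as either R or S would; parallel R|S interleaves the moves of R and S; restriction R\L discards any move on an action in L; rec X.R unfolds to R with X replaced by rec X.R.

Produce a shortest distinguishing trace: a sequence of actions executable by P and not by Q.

LTS(P): 4 reachable states
  s0 = a.b.b.0 has moves -a-> s1
  s1 = b.b.0 has moves -b-> s2
  s2 = b.0 has moves -b-> s3
  s3 = 0 has moves (no moves)
LTS(Q): 3 reachable states
  t0 = a.b.0 has moves -a-> t1
  t1 = b.0 has moves -b-> t2
  t2 = 0 has moves (no moves)
Run σ = ⟨abb⟩ on P: start {s0}
  step 1 (a): {s1}
  step 2 (b): {s2}
  step 3 (b): {s3}
  P completes σ.
Run σ = ⟨abb⟩ on Q: start {t0}
  step 1 (a): {t1}
  step 2 (b): {t2}
  step 3 (b): ∅ (Q stuck)

abb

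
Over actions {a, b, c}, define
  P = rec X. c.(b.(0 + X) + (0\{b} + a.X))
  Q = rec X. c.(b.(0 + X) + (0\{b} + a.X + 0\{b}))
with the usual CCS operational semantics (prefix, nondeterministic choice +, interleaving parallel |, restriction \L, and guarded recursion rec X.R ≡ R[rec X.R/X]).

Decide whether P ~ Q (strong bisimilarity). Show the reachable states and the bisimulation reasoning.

YES

LTS(P): 3 reachable states
  s0 = rec X. c.(b.(0 + X) + (0\{b} + a.X)) | —c→ s1
  s1 = b.(0 + (rec X. c.(b.(0 + X) + (0\{b} + a.X)))) + (0\{b} + a.(rec X. c.(b.(0 + X) + (0\{b} + a.X)))) | —a→ s0, —b→ s2
  s2 = 0 + (rec X. c.(b.(0 + X) + (0\{b} + a.X))) | —c→ s1
LTS(Q): 3 reachable states
  t0 = rec X. c.(b.(0 + X) + (0\{b} + a.X + 0\{b})) | —c→ t1
  t1 = b.(0 + (rec X. c.(b.(0 + X) + (0\{b} + a.X + 0\{b})))) + (0\{b} + a.(rec X. c.(b.(0 + X) + (0\{b} + a.X + 0\{b}))) + 0\{b}) | —a→ t0, —b→ t2
  t2 = 0 + (rec X. c.(b.(0 + X) + (0\{b} + a.X + 0\{b}))) | —c→ t1
Partition-refinement fixed point:
  B0 = {s0, s2, t0, t2}
  B1 = {s1, t1}
s0 ∈ B0, t0 ∈ B0 → same block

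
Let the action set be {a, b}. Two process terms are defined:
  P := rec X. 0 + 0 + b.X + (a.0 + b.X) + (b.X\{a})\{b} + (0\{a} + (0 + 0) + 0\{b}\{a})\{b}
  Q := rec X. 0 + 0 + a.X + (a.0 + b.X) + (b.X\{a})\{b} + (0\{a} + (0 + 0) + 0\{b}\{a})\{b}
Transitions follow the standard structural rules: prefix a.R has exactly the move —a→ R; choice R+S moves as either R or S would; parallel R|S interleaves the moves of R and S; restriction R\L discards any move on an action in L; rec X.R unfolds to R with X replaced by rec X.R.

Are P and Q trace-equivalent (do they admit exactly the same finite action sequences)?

trace-distinct — witness ⟨aa⟩

Reachable graph of P (2 states):
  s0 = rec X. 0 + 0 + b.X + (a.0 + b.X) + (b.X\{a})\{b} + (0\{a} + (0 + 0) + 0\{b}\{a})\{b} | -a-> s1, -b-> s0
  s1 = 0 | ·
Reachable graph of Q (2 states):
  t0 = rec X. 0 + 0 + a.X + (a.0 + b.X) + (b.X\{a})\{b} + (0\{a} + (0 + 0) + 0\{b}\{a})\{b} | -a-> t0, -a-> t1, -b-> t0
  t1 = 0 | ·
Executing aa from Q (initial set {t0}):
  after a @ step 1: {t0, t1}
  after a @ step 2: {t0, t1}
  — Q admits the full trace.
Executing aa from P (initial set {s0}):
  after a @ step 1: {s1}
  after a @ step 2: no successor for P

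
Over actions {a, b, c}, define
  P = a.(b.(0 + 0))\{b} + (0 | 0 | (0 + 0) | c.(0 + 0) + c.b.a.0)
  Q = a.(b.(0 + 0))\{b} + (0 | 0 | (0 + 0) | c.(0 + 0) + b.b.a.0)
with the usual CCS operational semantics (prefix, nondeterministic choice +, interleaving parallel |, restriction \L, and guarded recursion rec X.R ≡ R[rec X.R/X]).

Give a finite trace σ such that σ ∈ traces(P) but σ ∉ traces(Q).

cb

LTS(P): 6 reachable states
  u0 = a.(b.(0 + 0))\{b} + (0 | 0 | (0 + 0) | c.(0 + 0) + c.b.a.0) has moves -a-> u1, -c-> u2, -c-> u3
  u1 = (b.(0 + 0))\{b} has moves ·
  u2 = 0 | 0 | (0 + 0) | (0 + 0) has moves ·
  u3 = b.a.0 has moves -b-> u4
  u4 = a.0 has moves -a-> u5
  u5 = 0 has moves ·
LTS(Q): 6 reachable states
  v0 = a.(b.(0 + 0))\{b} + (0 | 0 | (0 + 0) | c.(0 + 0) + b.b.a.0) has moves -a-> v1, -b-> v2, -c-> v3
  v1 = (b.(0 + 0))\{b} has moves ·
  v2 = b.a.0 has moves -b-> v4
  v3 = 0 | 0 | (0 + 0) | (0 + 0) has moves ·
  v4 = a.0 has moves -a-> v5
  v5 = 0 has moves ·
Executing cb from P (initial set {u0}):
  [1] c ⇒ {u2, u3}
  [2] b ⇒ {u4}
  — P admits the full trace.
Executing cb from Q (initial set {v0}):
  [1] c ⇒ {v3}
  [2] b ⇒ ∅  — Q cannot continue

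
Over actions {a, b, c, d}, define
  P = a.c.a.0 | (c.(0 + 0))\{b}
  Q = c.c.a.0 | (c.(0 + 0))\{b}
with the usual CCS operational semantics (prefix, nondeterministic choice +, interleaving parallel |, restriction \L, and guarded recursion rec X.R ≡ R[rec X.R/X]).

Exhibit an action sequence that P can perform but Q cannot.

a

P's transition system — 8 states:
  m0 = a.c.a.0 | (c.(0 + 0))\{b} | —a→ m1, —c→ m2
  m1 = c.a.0 | (c.(0 + 0))\{b} | —c→ m3, —c→ m4
  m2 = a.c.a.0 | (0 + 0)\{b} | —a→ m4
  m3 = a.0 | (c.(0 + 0))\{b} | —a→ m5, —c→ m6
  m4 = c.a.0 | (0 + 0)\{b} | —c→ m6
  m5 = 0 | (c.(0 + 0))\{b} | —c→ m7
  m6 = a.0 | (0 + 0)\{b} | —a→ m7
  m7 = 0 | (0 + 0)\{b} | stopped
Q's transition system — 8 states:
  n0 = c.c.a.0 | (c.(0 + 0))\{b} | —c→ n1, —c→ n2
  n1 = c.a.0 | (c.(0 + 0))\{b} | —c→ n3, —c→ n4
  n2 = c.c.a.0 | (0 + 0)\{b} | —c→ n4
  n3 = a.0 | (c.(0 + 0))\{b} | —a→ n5, —c→ n6
  n4 = c.a.0 | (0 + 0)\{b} | —c→ n6
  n5 = 0 | (c.(0 + 0))\{b} | —c→ n7
  n6 = a.0 | (0 + 0)\{b} | —a→ n7
  n7 = 0 | (0 + 0)\{b} | stopped
Trace ⟨a⟩ through P, begin at {m0}:
  [1] a ⇒ {m1}
  ✓ P
Trace ⟨a⟩ through Q, begin at {n0}:
  [1] a ⇒ ∅ (Q stuck)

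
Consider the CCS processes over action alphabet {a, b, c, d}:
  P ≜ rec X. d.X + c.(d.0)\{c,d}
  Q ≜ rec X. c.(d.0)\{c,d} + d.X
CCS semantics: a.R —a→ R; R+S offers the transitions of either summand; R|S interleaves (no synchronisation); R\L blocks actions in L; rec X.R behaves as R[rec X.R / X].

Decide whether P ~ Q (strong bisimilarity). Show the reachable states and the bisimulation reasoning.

LTS(P): 2 reachable states
  p0 = rec X. d.X + c.(d.0)\{c,d} ⊢ --c--▸ p1, --d--▸ p0
  p1 = (d.0)\{c,d} ⊢ (no moves)
LTS(Q): 2 reachable states
  q0 = rec X. c.(d.0)\{c,d} + d.X ⊢ --c--▸ q1, --d--▸ q0
  q1 = (d.0)\{c,d} ⊢ (no moves)
Coarsest stable partition (strong bisimilarity classes):
  B0 = {p0, q0}
  B1 = {p1, q1}
p0 ∈ B0, q0 ∈ B0 → same block

P ~ Q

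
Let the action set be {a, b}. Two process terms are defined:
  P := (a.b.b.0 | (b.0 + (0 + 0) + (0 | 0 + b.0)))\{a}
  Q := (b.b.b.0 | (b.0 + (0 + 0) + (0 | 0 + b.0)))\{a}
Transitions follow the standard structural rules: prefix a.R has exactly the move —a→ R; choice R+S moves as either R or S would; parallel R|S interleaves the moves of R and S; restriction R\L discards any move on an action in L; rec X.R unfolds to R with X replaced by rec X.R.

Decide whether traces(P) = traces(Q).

trace-distinct — witness ⟨bb⟩

P's transition system — 2 states:
  m0 = (a.b.b.0 | (b.0 + (0 + 0) + (0 | 0 + b.0)))\{a} has moves --b--▸ m1
  m1 = (a.b.b.0 | 0)\{a} has moves ·
Q's transition system — 8 states:
  n0 = (b.b.b.0 | (b.0 + (0 + 0) + (0 | 0 + b.0)))\{a} has moves --b--▸ n1, --b--▸ n2
  n1 = (b.b.0 | (b.0 + (0 + 0) + (0 | 0 + b.0)))\{a} has moves --b--▸ n3, --b--▸ n4
  n2 = (b.b.b.0 | 0)\{a} has moves --b--▸ n4
  n3 = (b.0 | (b.0 + (0 + 0) + (0 | 0 + b.0)))\{a} has moves --b--▸ n5, --b--▸ n6
  n4 = (b.b.0 | 0)\{a} has moves --b--▸ n6
  n5 = (0 | (b.0 + (0 + 0) + (0 | 0 + b.0)))\{a} has moves --b--▸ n7
  n6 = (b.0 | 0)\{a} has moves --b--▸ n7
  n7 = (0 | 0)\{a} has moves ·
Trace ⟨bb⟩ through Q, begin at {n0}:
  step 1 (b): {n1, n2}
  step 2 (b): {n3, n4}
  — Q admits the full trace.
Trace ⟨bb⟩ through P, begin at {m0}:
  step 1 (b): {m1}
  step 2 (b): no successor for P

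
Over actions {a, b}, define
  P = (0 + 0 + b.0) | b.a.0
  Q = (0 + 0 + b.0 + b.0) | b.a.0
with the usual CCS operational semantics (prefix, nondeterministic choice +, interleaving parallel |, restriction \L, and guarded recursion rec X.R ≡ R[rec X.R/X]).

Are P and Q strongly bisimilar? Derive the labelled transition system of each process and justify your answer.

P ~ Q

Reachable graph of P (6 states):
  m0 = (0 + 0 + b.0) | b.a.0 | --b--▸ m1, --b--▸ m2
  m1 = (0 + 0 + b.0) | a.0 | --a--▸ m3, --b--▸ m4
  m2 = 0 | b.a.0 | --b--▸ m4
  m3 = (0 + 0 + b.0) | 0 | --b--▸ m5
  m4 = 0 | a.0 | --a--▸ m5
  m5 = 0 | 0 | ∅
Reachable graph of Q (6 states):
  n0 = (0 + 0 + b.0 + b.0) | b.a.0 | --b--▸ n1, --b--▸ n2
  n1 = (0 + 0 + b.0 + b.0) | a.0 | --a--▸ n3, --b--▸ n4
  n2 = 0 | b.a.0 | --b--▸ n4
  n3 = (0 + 0 + b.0 + b.0) | 0 | --b--▸ n5
  n4 = 0 | a.0 | --a--▸ n5
  n5 = 0 | 0 | ∅
Partition-refinement fixed point:
  B0 = {m0, n0}
  B1 = {m1, n1}
  B2 = {m3, n3}
  B3 = {m5, n5}
  B4 = {m4, n4}
  B5 = {m2, n2}
m0 ∈ B0, n0 ∈ B0 → same block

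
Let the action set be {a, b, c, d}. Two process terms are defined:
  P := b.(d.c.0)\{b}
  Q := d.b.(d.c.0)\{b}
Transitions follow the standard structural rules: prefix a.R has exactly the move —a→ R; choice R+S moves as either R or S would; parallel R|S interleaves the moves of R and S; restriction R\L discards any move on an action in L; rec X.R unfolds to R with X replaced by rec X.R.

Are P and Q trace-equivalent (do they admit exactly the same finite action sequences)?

Reachable graph of P (4 states):
  m0 = b.(d.c.0)\{b} ⊢ -b-> m1
  m1 = (d.c.0)\{b} ⊢ -d-> m2
  m2 = (c.0)\{b} ⊢ -c-> m3
  m3 = 0\{b} ⊢ (no moves)
Reachable graph of Q (5 states):
  n0 = d.b.(d.c.0)\{b} ⊢ -d-> n1
  n1 = b.(d.c.0)\{b} ⊢ -b-> n2
  n2 = (d.c.0)\{b} ⊢ -d-> n3
  n3 = (c.0)\{b} ⊢ -c-> n4
  n4 = 0\{b} ⊢ (no moves)
Run σ = ⟨b⟩ on P: start {m0}
  after b @ step 1: {m1}
  P completes σ.
Run σ = ⟨b⟩ on Q: start {n0}
  after b @ step 1: no successor for Q

traces(P) ≠ traces(Q) — witness ⟨b⟩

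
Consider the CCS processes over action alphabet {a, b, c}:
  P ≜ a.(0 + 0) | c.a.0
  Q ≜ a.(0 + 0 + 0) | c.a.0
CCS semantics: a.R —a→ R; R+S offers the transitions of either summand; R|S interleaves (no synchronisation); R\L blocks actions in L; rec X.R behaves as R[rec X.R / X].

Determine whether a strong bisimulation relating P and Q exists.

P's transition system — 6 states:
  s0 = a.(0 + 0) | c.a.0 :: =a=> s1, =c=> s2
  s1 = (0 + 0) | c.a.0 :: =c=> s3
  s2 = a.(0 + 0) | a.0 :: =a=> s3, =a=> s4
  s3 = (0 + 0) | a.0 :: =a=> s5
  s4 = a.(0 + 0) | 0 :: =a=> s5
  s5 = (0 + 0) | 0 :: (no moves)
Q's transition system — 6 states:
  t0 = a.(0 + 0 + 0) | c.a.0 :: =a=> t1, =c=> t2
  t1 = (0 + 0 + 0) | c.a.0 :: =c=> t3
  t2 = a.(0 + 0 + 0) | a.0 :: =a=> t3, =a=> t4
  t3 = (0 + 0 + 0) | a.0 :: =a=> t5
  t4 = a.(0 + 0 + 0) | 0 :: =a=> t5
  t5 = (0 + 0 + 0) | 0 :: (no moves)
Bisimilarity quotient blocks:
  B0 = {s0, t0}
  B1 = {s2, t2}
  B2 = {s3, s4, t3, t4}
  B3 = {s5, t5}
  B4 = {s1, t1}
s0 ∈ B0, t0 ∈ B0 → same block

P ~ Q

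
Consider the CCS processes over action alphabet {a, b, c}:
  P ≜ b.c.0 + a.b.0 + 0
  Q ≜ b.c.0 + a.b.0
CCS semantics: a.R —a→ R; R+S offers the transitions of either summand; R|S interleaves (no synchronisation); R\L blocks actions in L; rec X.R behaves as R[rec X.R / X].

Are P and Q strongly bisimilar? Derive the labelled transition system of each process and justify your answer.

LTS(P): 4 reachable states
  u0 = b.c.0 + a.b.0 + 0 | --a--▸ u1, --b--▸ u2
  u1 = b.0 | --b--▸ u3
  u2 = c.0 | --c--▸ u3
  u3 = 0 | ·
LTS(Q): 4 reachable states
  v0 = b.c.0 + a.b.0 | --a--▸ v1, --b--▸ v2
  v1 = b.0 | --b--▸ v3
  v2 = c.0 | --c--▸ v3
  v3 = 0 | ·
Bisimilarity quotient blocks:
  B0 = {u0, v0}
  B1 = {u1, v1}
  B2 = {u3, v3}
  B3 = {u2, v2}
u0 ∈ B0, v0 ∈ B0 → same block

P ~ Q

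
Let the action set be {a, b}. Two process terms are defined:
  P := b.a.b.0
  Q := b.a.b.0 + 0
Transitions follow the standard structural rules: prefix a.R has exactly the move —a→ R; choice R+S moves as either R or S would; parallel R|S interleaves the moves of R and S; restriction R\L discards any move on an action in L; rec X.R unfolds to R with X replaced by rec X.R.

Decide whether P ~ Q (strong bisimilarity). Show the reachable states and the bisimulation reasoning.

LTS(P): 4 reachable states
  p0 = b.a.b.0 ⊢ =b=> p1
  p1 = a.b.0 ⊢ =a=> p2
  p2 = b.0 ⊢ =b=> p3
  p3 = 0 ⊢ ·
LTS(Q): 4 reachable states
  q0 = b.a.b.0 + 0 ⊢ =b=> q1
  q1 = a.b.0 ⊢ =a=> q2
  q2 = b.0 ⊢ =b=> q3
  q3 = 0 ⊢ ·
Partition-refinement fixed point:
  B0 = {p0, q0}
  B1 = {p1, q1}
  B2 = {p2, q2}
  B3 = {p3, q3}
p0 ∈ B0, q0 ∈ B0 → same block

bisimilar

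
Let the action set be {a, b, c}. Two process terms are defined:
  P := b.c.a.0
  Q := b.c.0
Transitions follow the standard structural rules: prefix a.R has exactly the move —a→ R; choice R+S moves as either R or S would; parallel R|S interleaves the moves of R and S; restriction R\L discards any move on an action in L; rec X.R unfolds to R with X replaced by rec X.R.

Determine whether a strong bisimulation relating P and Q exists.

P ≁ Q

P's transition system — 4 states:
  s0 = b.c.a.0 ⊢ ··b··> s1
  s1 = c.a.0 ⊢ ··c··> s2
  s2 = a.0 ⊢ ··a··> s3
  s3 = 0 ⊢ (no moves)
Q's transition system — 3 states:
  t0 = b.c.0 ⊢ ··b··> t1
  t1 = c.0 ⊢ ··c··> t2
  t2 = 0 ⊢ (no moves)
Partition-refinement fixed point:
  B0 = {s0}
  B1 = {s1}
  B2 = {s2}
  B3 = {s3, t2}
  B4 = {t0}
  B5 = {t1}
s0 ∈ B0, t0 ∈ B4 → different blocks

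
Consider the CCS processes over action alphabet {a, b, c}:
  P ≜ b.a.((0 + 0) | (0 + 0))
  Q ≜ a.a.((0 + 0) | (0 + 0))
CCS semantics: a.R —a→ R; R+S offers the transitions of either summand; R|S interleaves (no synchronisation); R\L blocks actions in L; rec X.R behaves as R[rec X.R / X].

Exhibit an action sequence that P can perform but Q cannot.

Reachable graph of P (3 states):
  p0 = b.a.((0 + 0) | (0 + 0)) ⊢ —b→ p1
  p1 = a.((0 + 0) | (0 + 0)) ⊢ —a→ p2
  p2 = (0 + 0) | (0 + 0) ⊢ stopped
Reachable graph of Q (3 states):
  q0 = a.a.((0 + 0) | (0 + 0)) ⊢ —a→ q1
  q1 = a.((0 + 0) | (0 + 0)) ⊢ —a→ q2
  q2 = (0 + 0) | (0 + 0) ⊢ stopped
Trace ⟨b⟩ through P, begin at {p0}:
  after b @ step 1: {p1}
  P completes σ.
Trace ⟨b⟩ through Q, begin at {q0}:
  after b @ step 1: ∅ (Q stuck)

b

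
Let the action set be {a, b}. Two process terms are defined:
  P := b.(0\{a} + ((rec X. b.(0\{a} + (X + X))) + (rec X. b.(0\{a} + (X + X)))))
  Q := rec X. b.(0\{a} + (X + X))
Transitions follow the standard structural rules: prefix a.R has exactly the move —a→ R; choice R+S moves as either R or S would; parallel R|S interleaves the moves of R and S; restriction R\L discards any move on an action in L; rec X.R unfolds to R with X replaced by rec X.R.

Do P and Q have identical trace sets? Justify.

trace-equivalent

Reachable graph of P (2 states):
  m0 = b.(0\{a} + ((rec X. b.(0\{a} + (X + X))) + (rec X. b.(0\{a} + (X + X))))) | --b--▸ m1
  m1 = 0\{a} + ((rec X. b.(0\{a} + (X + X))) + (rec X. b.(0\{a} + (X + X)))) | --b--▸ m1
Reachable graph of Q (2 states):
  n0 = rec X. b.(0\{a} + (X + X)) | --b--▸ n1
  n1 = 0\{a} + ((rec X. b.(0\{a} + (X + X))) + (rec X. b.(0\{a} + (X + X)))) | --b--▸ n1
Coarsest stable partition (strong bisimilarity classes):
  B0 = {m0, m1, n0, n1}
m0 ∈ B0, n0 ∈ B0 → same block
Bisimilar ⇒ trace-equivalent.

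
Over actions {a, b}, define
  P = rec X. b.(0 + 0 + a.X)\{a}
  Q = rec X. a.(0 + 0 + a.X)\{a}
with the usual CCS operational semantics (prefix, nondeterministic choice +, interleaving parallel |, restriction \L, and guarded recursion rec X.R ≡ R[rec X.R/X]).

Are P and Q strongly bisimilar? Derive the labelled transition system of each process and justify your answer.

LTS(P): 2 reachable states
  u0 = rec X. b.(0 + 0 + a.X)\{a} :: -b-> u1
  u1 = (0 + 0 + a.(rec X. b.(0 + 0 + a.X)\{a}))\{a} :: deadlocked
LTS(Q): 2 reachable states
  v0 = rec X. a.(0 + 0 + a.X)\{a} :: -a-> v1
  v1 = (0 + 0 + a.(rec X. a.(0 + 0 + a.X)\{a}))\{a} :: deadlocked
Coarsest stable partition (strong bisimilarity classes):
  B0 = {u0}
  B1 = {u1, v1}
  B2 = {v0}
u0 ∈ B0, v0 ∈ B2 → different blocks

not bisimilar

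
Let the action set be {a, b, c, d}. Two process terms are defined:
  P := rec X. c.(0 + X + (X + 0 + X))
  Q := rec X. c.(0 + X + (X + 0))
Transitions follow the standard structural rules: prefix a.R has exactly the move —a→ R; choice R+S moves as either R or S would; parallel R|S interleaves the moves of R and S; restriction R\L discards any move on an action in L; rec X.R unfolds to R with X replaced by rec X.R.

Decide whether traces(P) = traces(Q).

P's transition system — 2 states:
  m0 = rec X. c.(0 + X + (X + 0 + X)) :: --c--▸ m1
  m1 = 0 + (rec X. c.(0 + X + (X + 0 + X))) + ((rec X. c.(0 + X + (X + 0 + X))) + 0 + (rec X. c.(0 + X + (X + 0 + X)))) :: --c--▸ m1
Q's transition system — 2 states:
  n0 = rec X. c.(0 + X + (X + 0)) :: --c--▸ n1
  n1 = 0 + (rec X. c.(0 + X + (X + 0))) + ((rec X. c.(0 + X + (X + 0))) + 0) :: --c--▸ n1
Partition-refinement fixed point:
  B0 = {m0, m1, n0, n1}
m0 ∈ B0, n0 ∈ B0 → same block
Bisimilar ⇒ trace-equivalent.

trace-equivalent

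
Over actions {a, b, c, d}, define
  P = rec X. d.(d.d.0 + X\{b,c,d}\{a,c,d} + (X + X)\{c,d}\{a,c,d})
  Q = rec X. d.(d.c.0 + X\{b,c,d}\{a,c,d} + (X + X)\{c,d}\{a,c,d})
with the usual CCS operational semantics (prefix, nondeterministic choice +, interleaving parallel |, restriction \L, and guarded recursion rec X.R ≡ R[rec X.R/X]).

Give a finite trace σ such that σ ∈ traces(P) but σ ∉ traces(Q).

LTS(P): 4 reachable states
  s0 = rec X. d.(d.d.0 + X\{b,c,d}\{a,c,d} + (X + X)\{c,d}\{a,c,d}) ⊢ --d--▸ s1
  s1 = d.d.0 + (rec X. d.(d.d.0 + X\{b,c,d}\{a,c,d} + (X + X)\{c,d}\{a,c,d}))\{b,c,d}\{a,c,d} + ((rec X. d.(d.d.0 + X\{b,c,d}\{a,c,d} + (X + X)\{c,d}\{a,c,d})) + (rec X. d.(d.d.0 + X\{b,c,d}\{a,c,d} + (X + X)\{c,d}\{a,c,d})))\{c,d}\{a,c,d} ⊢ --d--▸ s2
  s2 = d.0 ⊢ --d--▸ s3
  s3 = 0 ⊢ stopped
LTS(Q): 4 reachable states
  t0 = rec X. d.(d.c.0 + X\{b,c,d}\{a,c,d} + (X + X)\{c,d}\{a,c,d}) ⊢ --d--▸ t1
  t1 = d.c.0 + (rec X. d.(d.c.0 + X\{b,c,d}\{a,c,d} + (X + X)\{c,d}\{a,c,d}))\{b,c,d}\{a,c,d} + ((rec X. d.(d.c.0 + X\{b,c,d}\{a,c,d} + (X + X)\{c,d}\{a,c,d})) + (rec X. d.(d.c.0 + X\{b,c,d}\{a,c,d} + (X + X)\{c,d}\{a,c,d})))\{c,d}\{a,c,d} ⊢ --d--▸ t2
  t2 = c.0 ⊢ --c--▸ t3
  t3 = 0 ⊢ stopped
Executing ddd from P (initial set {s0}):
  after d @ step 1: {s1}
  after d @ step 2: {s2}
  after d @ step 3: {s3}
  — P admits the full trace.
Executing ddd from Q (initial set {t0}):
  after d @ step 1: {t1}
  after d @ step 2: {t2}
  after d @ step 3: no successor for Q

ddd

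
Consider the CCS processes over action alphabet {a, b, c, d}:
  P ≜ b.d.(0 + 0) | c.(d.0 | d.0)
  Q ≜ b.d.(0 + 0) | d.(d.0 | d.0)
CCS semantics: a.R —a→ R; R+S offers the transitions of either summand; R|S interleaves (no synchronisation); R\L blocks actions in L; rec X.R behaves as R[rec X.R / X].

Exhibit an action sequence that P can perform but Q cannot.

c

Reachable graph of P (15 states):
  p0 = b.d.(0 + 0) | c.(d.0 | d.0) → =b=> p1, =c=> p2
  p1 = d.(0 + 0) | c.(d.0 | d.0) → =c=> p3, =d=> p4
  p2 = b.d.(0 + 0) | (d.0 | d.0) → =b=> p3, =d=> p5, =d=> p6
  p3 = d.(0 + 0) | (d.0 | d.0) → =d=> p7, =d=> p8, =d=> p9
  p4 = (0 + 0) | c.(d.0 | d.0) → =c=> p7
  p5 = b.d.(0 + 0) | (0 | d.0) → =b=> p8, =d=> p10
  p6 = b.d.(0 + 0) | (d.0 | 0) → =b=> p9, =d=> p10
  p7 = (0 + 0) | (d.0 | d.0) → =d=> p11, =d=> p12
  p8 = d.(0 + 0) | (0 | d.0) → =d=> p11, =d=> p13
  p9 = d.(0 + 0) | (d.0 | 0) → =d=> p12, =d=> p13
  p10 = b.d.(0 + 0) | (0 | 0) → =b=> p13
  p11 = (0 + 0) | (0 | d.0) → =d=> p14
  p12 = (0 + 0) | (d.0 | 0) → =d=> p14
  p13 = d.(0 + 0) | (0 | 0) → =d=> p14
  p14 = (0 + 0) | (0 | 0) → stopped
Reachable graph of Q (15 states):
  q0 = b.d.(0 + 0) | d.(d.0 | d.0) → =b=> q1, =d=> q2
  q1 = d.(0 + 0) | d.(d.0 | d.0) → =d=> q3, =d=> q4
  q2 = b.d.(0 + 0) | (d.0 | d.0) → =b=> q4, =d=> q5, =d=> q6
  q3 = (0 + 0) | d.(d.0 | d.0) → =d=> q7
  q4 = d.(0 + 0) | (d.0 | d.0) → =d=> q7, =d=> q8, =d=> q9
  q5 = b.d.(0 + 0) | (0 | d.0) → =b=> q8, =d=> q10
  q6 = b.d.(0 + 0) | (d.0 | 0) → =b=> q9, =d=> q10
  q7 = (0 + 0) | (d.0 | d.0) → =d=> q11, =d=> q12
  q8 = d.(0 + 0) | (0 | d.0) → =d=> q11, =d=> q13
  q9 = d.(0 + 0) | (d.0 | 0) → =d=> q12, =d=> q13
  q10 = b.d.(0 + 0) | (0 | 0) → =b=> q13
  q11 = (0 + 0) | (0 | d.0) → =d=> q14
  q12 = (0 + 0) | (d.0 | 0) → =d=> q14
  q13 = d.(0 + 0) | (0 | 0) → =d=> q14
  q14 = (0 + 0) | (0 | 0) → stopped
Executing c from P (initial set {p0}):
  [1] c ⇒ {p2}
  ✓ P
Executing c from Q (initial set {q0}):
  [1] c ⇒ ∅ (Q stuck)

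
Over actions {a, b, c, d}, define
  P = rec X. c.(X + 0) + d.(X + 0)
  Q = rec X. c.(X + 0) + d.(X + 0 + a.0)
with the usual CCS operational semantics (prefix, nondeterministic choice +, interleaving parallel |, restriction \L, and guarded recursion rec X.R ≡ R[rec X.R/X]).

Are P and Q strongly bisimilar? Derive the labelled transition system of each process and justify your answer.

Reachable graph of P (2 states):
  p0 = rec X. c.(X + 0) + d.(X + 0) | —c→ p1, —d→ p1
  p1 = (rec X. c.(X + 0) + d.(X + 0)) + 0 | —c→ p1, —d→ p1
Reachable graph of Q (4 states):
  q0 = rec X. c.(X + 0) + d.(X + 0 + a.0) | —c→ q1, —d→ q2
  q1 = (rec X. c.(X + 0) + d.(X + 0 + a.0)) + 0 | —c→ q1, —d→ q2
  q2 = (rec X. c.(X + 0) + d.(X + 0 + a.0)) + 0 + a.0 | —a→ q3, —c→ q1, —d→ q2
  q3 = 0 | deadlocked
Bisimilarity quotient blocks:
  B0 = {p0, p1}
  B1 = {q0, q1}
  B2 = {q2}
  B3 = {q3}
p0 ∈ B0, q0 ∈ B1 → different blocks

P ≁ Q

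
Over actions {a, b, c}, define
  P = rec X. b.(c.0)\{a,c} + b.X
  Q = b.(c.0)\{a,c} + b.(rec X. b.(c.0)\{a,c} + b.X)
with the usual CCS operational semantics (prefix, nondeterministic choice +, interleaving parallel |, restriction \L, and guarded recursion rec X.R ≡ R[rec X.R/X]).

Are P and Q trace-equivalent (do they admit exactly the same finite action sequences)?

P's transition system — 2 states:
  m0 = rec X. b.(c.0)\{a,c} + b.X → -b-> m0, -b-> m1
  m1 = (c.0)\{a,c} → ∅
Q's transition system — 3 states:
  n0 = b.(c.0)\{a,c} + b.(rec X. b.(c.0)\{a,c} + b.X) → -b-> n1, -b-> n2
  n1 = (c.0)\{a,c} → ∅
  n2 = rec X. b.(c.0)\{a,c} + b.X → -b-> n1, -b-> n2
Coarsest stable partition (strong bisimilarity classes):
  B0 = {m0, n0, n2}
  B1 = {m1, n1}
m0 ∈ B0, n0 ∈ B0 → same block
Bisimilar ⇒ trace-equivalent.

YES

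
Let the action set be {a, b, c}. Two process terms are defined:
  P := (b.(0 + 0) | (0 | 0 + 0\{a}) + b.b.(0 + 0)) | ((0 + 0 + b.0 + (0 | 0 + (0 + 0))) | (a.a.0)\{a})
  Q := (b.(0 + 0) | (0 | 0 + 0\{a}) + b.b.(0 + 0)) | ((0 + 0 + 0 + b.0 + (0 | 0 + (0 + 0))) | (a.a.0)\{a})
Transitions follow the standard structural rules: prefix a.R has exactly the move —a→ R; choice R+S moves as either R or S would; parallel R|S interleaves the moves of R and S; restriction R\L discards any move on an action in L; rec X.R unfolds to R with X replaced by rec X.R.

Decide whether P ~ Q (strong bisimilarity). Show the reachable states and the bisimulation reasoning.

LTS(P): 8 reachable states
  p0 = (b.(0 + 0) | (0 | 0 + 0\{a}) + b.b.(0 + 0)) | ((0 + 0 + b.0 + (0 | 0 + (0 + 0))) | (a.a.0)\{a}) has moves -b-> p1, -b-> p2, -b-> p3
  p1 = (0 + 0) | (0 | 0 + 0\{a}) | ((0 + 0 + b.0 + (0 | 0 + (0 + 0))) | (a.a.0)\{a}) has moves -b-> p4
  p2 = (b.(0 + 0) | (0 | 0 + 0\{a}) + b.b.(0 + 0)) | (0 | (a.a.0)\{a}) has moves -b-> p4, -b-> p5
  p3 = b.(0 + 0) | ((0 + 0 + b.0 + (0 | 0 + (0 + 0))) | (a.a.0)\{a}) has moves -b-> p5, -b-> p6
  p4 = (0 + 0) | (0 | 0 + 0\{a}) | (0 | (a.a.0)\{a}) has moves stopped
  p5 = b.(0 + 0) | (0 | (a.a.0)\{a}) has moves -b-> p7
  p6 = (0 + 0) | ((0 + 0 + b.0 + (0 | 0 + (0 + 0))) | (a.a.0)\{a}) has moves -b-> p7
  p7 = (0 + 0) | (0 | (a.a.0)\{a}) has moves stopped
LTS(Q): 8 reachable states
  q0 = (b.(0 + 0) | (0 | 0 + 0\{a}) + b.b.(0 + 0)) | ((0 + 0 + 0 + b.0 + (0 | 0 + (0 + 0))) | (a.a.0)\{a}) has moves -b-> q1, -b-> q2, -b-> q3
  q1 = (0 + 0) | (0 | 0 + 0\{a}) | ((0 + 0 + 0 + b.0 + (0 | 0 + (0 + 0))) | (a.a.0)\{a}) has moves -b-> q4
  q2 = (b.(0 + 0) | (0 | 0 + 0\{a}) + b.b.(0 + 0)) | (0 | (a.a.0)\{a}) has moves -b-> q4, -b-> q5
  q3 = b.(0 + 0) | ((0 + 0 + 0 + b.0 + (0 | 0 + (0 + 0))) | (a.a.0)\{a}) has moves -b-> q5, -b-> q6
  q4 = (0 + 0) | (0 | 0 + 0\{a}) | (0 | (a.a.0)\{a}) has moves stopped
  q5 = b.(0 + 0) | (0 | (a.a.0)\{a}) has moves -b-> q7
  q6 = (0 + 0) | ((0 + 0 + 0 + b.0 + (0 | 0 + (0 + 0))) | (a.a.0)\{a}) has moves -b-> q7
  q7 = (0 + 0) | (0 | (a.a.0)\{a}) has moves stopped
Partition-refinement fixed point:
  B0 = {p0, q0}
  B1 = {p1, p5, p6, q1, q5, q6}
  B2 = {p4, p7, q4, q7}
  B3 = {p2, q2}
  B4 = {p3, q3}
p0 ∈ B0, q0 ∈ B0 → same block

bisimilar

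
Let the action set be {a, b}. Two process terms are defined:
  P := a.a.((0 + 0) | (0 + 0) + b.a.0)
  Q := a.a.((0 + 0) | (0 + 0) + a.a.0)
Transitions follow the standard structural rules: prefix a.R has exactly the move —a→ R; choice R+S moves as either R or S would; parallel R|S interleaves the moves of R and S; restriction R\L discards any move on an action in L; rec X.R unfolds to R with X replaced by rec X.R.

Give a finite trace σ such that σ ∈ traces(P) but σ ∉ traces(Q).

P's transition system — 5 states:
  m0 = a.a.((0 + 0) | (0 + 0) + b.a.0) has moves —a→ m1
  m1 = a.((0 + 0) | (0 + 0) + b.a.0) has moves —a→ m2
  m2 = (0 + 0) | (0 + 0) + b.a.0 has moves —b→ m3
  m3 = a.0 has moves —a→ m4
  m4 = 0 has moves ·
Q's transition system — 5 states:
  n0 = a.a.((0 + 0) | (0 + 0) + a.a.0) has moves —a→ n1
  n1 = a.((0 + 0) | (0 + 0) + a.a.0) has moves —a→ n2
  n2 = (0 + 0) | (0 + 0) + a.a.0 has moves —a→ n3
  n3 = a.0 has moves —a→ n4
  n4 = 0 has moves ·
Run σ = ⟨aab⟩ on P: start {m0}
  [1] a ⇒ {m1}
  [2] a ⇒ {m2}
  [3] b ⇒ {m3}
  P completes σ.
Run σ = ⟨aab⟩ on Q: start {n0}
  [1] a ⇒ {n1}
  [2] a ⇒ {n2}
  [3] b ⇒ ∅ (Q stuck)

aab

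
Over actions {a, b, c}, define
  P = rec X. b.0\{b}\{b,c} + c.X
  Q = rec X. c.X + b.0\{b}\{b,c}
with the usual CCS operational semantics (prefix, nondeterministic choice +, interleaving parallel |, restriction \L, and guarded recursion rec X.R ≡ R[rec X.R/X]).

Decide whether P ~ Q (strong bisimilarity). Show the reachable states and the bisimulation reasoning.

YES

P's transition system — 2 states:
  u0 = rec X. b.0\{b}\{b,c} + c.X | -b-> u1, -c-> u0
  u1 = 0\{b}\{b,c} | deadlocked
Q's transition system — 2 states:
  v0 = rec X. c.X + b.0\{b}\{b,c} | -b-> v1, -c-> v0
  v1 = 0\{b}\{b,c} | deadlocked
Bisimilarity quotient blocks:
  B0 = {u0, v0}
  B1 = {u1, v1}
u0 ∈ B0, v0 ∈ B0 → same block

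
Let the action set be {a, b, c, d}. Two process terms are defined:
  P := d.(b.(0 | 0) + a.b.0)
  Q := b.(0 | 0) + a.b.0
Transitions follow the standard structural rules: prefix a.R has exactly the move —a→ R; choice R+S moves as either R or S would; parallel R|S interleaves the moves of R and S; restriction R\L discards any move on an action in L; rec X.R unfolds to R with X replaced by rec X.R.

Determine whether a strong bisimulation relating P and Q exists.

not bisimilar

LTS(P): 5 reachable states
  m0 = d.(b.(0 | 0) + a.b.0) | --d--▸ m1
  m1 = b.(0 | 0) + a.b.0 | --a--▸ m2, --b--▸ m3
  m2 = b.0 | --b--▸ m4
  m3 = 0 | 0 | (no moves)
  m4 = 0 | (no moves)
LTS(Q): 4 reachable states
  n0 = b.(0 | 0) + a.b.0 | --a--▸ n1, --b--▸ n2
  n1 = b.0 | --b--▸ n3
  n2 = 0 | 0 | (no moves)
  n3 = 0 | (no moves)
Coarsest stable partition (strong bisimilarity classes):
  B0 = {m0}
  B1 = {m1, n0}
  B2 = {m2, n1}
  B3 = {m3, m4, n2, n3}
m0 ∈ B0, n0 ∈ B1 → different blocks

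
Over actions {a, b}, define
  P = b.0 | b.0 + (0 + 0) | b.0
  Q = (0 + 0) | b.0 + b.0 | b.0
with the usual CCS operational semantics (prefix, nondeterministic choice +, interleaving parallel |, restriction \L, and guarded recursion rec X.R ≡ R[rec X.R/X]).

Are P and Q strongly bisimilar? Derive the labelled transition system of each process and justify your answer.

LTS(P): 5 reachable states
  m0 = b.0 | b.0 + (0 + 0) | b.0 has moves --b--▸ m1, --b--▸ m2, --b--▸ m3
  m1 = (0 + 0) | 0 has moves deadlocked
  m2 = 0 | b.0 has moves --b--▸ m4
  m3 = b.0 | 0 has moves --b--▸ m4
  m4 = 0 | 0 has moves deadlocked
LTS(Q): 5 reachable states
  n0 = (0 + 0) | b.0 + b.0 | b.0 has moves --b--▸ n1, --b--▸ n2, --b--▸ n3
  n1 = (0 + 0) | 0 has moves deadlocked
  n2 = 0 | b.0 has moves --b--▸ n4
  n3 = b.0 | 0 has moves --b--▸ n4
  n4 = 0 | 0 has moves deadlocked
Coarsest stable partition (strong bisimilarity classes):
  B0 = {m0, n0}
  B1 = {m2, m3, n2, n3}
  B2 = {m1, m4, n1, n4}
m0 ∈ B0, n0 ∈ B0 → same block

bisimilar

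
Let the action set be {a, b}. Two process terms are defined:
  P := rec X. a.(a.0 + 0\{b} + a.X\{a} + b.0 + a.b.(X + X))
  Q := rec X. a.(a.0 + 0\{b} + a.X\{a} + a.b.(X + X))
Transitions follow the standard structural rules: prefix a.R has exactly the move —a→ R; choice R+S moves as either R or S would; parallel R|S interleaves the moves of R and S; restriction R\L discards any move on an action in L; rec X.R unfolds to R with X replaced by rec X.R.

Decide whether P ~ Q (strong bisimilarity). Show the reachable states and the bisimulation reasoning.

P ≁ Q

LTS(P): 6 reachable states
  s0 = rec X. a.(a.0 + 0\{b} + a.X\{a} + b.0 + a.b.(X + X)) | —a→ s1
  s1 = a.0 + 0\{b} + a.(rec X. a.(a.0 + 0\{b} + a.X\{a} + b.0 + a.b.(X + X)))\{a} + b.0 + a.b.((rec X. a.(a.0 + 0\{b} + a.X\{a} + b.0 + a.b.(X + X))) + (rec X. a.(a.0 + 0\{b} + a.X\{a} + b.0 + a.b.(X + X)))) | —a→ s2, —a→ s3, —a→ s4, —b→ s3
  s2 = (rec X. a.(a.0 + 0\{b} + a.X\{a} + b.0 + a.b.(X + X)))\{a} | ·
  s3 = 0 | ·
  s4 = b.((rec X. a.(a.0 + 0\{b} + a.X\{a} + b.0 + a.b.(X + X))) + (rec X. a.(a.0 + 0\{b} + a.X\{a} + b.0 + a.b.(X + X)))) | —b→ s5
  s5 = (rec X. a.(a.0 + 0\{b} + a.X\{a} + b.0 + a.b.(X + X))) + (rec X. a.(a.0 + 0\{b} + a.X\{a} + b.0 + a.b.(X + X))) | —a→ s1
LTS(Q): 6 reachable states
  t0 = rec X. a.(a.0 + 0\{b} + a.X\{a} + a.b.(X + X)) | —a→ t1
  t1 = a.0 + 0\{b} + a.(rec X. a.(a.0 + 0\{b} + a.X\{a} + a.b.(X + X)))\{a} + a.b.((rec X. a.(a.0 + 0\{b} + a.X\{a} + a.b.(X + X))) + (rec X. a.(a.0 + 0\{b} + a.X\{a} + a.b.(X + X)))) | —a→ t2, —a→ t3, —a→ t4
  t2 = (rec X. a.(a.0 + 0\{b} + a.X\{a} + a.b.(X + X)))\{a} | ·
  t3 = 0 | ·
  t4 = b.((rec X. a.(a.0 + 0\{b} + a.X\{a} + a.b.(X + X))) + (rec X. a.(a.0 + 0\{b} + a.X\{a} + a.b.(X + X)))) | —b→ t5
  t5 = (rec X. a.(a.0 + 0\{b} + a.X\{a} + a.b.(X + X))) + (rec X. a.(a.0 + 0\{b} + a.X\{a} + a.b.(X + X))) | —a→ t1
Partition-refinement fixed point:
  B0 = {s0, s5}
  B1 = {s1}
  B2 = {s2, s3, t2, t3}
  B3 = {s4}
  B4 = {t0, t5}
  B5 = {t1}
  B6 = {t4}
s0 ∈ B0, t0 ∈ B4 → different blocks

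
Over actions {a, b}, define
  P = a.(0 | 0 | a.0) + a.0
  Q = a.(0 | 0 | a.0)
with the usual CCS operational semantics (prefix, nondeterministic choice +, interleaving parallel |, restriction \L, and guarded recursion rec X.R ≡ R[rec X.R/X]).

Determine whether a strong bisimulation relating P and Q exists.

not bisimilar

P's transition system — 4 states:
  u0 = a.(0 | 0 | a.0) + a.0 → -a-> u1, -a-> u2
  u1 = 0 → ·
  u2 = 0 | 0 | a.0 → -a-> u3
  u3 = 0 | 0 | 0 → ·
Q's transition system — 3 states:
  v0 = a.(0 | 0 | a.0) → -a-> v1
  v1 = 0 | 0 | a.0 → -a-> v2
  v2 = 0 | 0 | 0 → ·
Bisimilarity quotient blocks:
  B0 = {u0}
  B1 = {u1, u3, v2}
  B2 = {u2, v1}
  B3 = {v0}
u0 ∈ B0, v0 ∈ B3 → different blocks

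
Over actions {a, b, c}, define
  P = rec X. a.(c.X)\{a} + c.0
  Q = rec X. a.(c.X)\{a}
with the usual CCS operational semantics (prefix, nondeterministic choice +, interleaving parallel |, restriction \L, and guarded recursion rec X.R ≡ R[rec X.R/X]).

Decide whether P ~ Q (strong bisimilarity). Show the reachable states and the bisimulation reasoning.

Reachable graph of P (5 states):
  s0 = rec X. a.(c.X)\{a} + c.0 ⊢ ··a··> s1, ··c··> s2
  s1 = (c.(rec X. a.(c.X)\{a} + c.0))\{a} ⊢ ··c··> s3
  s2 = 0 ⊢ ∅
  s3 = (rec X. a.(c.X)\{a} + c.0)\{a} ⊢ ··c··> s4
  s4 = 0\{a} ⊢ ∅
Reachable graph of Q (3 states):
  t0 = rec X. a.(c.X)\{a} ⊢ ··a··> t1
  t1 = (c.(rec X. a.(c.X)\{a}))\{a} ⊢ ··c··> t2
  t2 = (rec X. a.(c.X)\{a})\{a} ⊢ ∅
Partition-refinement fixed point:
  B0 = {s0}
  B1 = {s1}
  B2 = {s3, t1}
  B3 = {s2, s4, t2}
  B4 = {t0}
s0 ∈ B0, t0 ∈ B4 → different blocks

P ≁ Q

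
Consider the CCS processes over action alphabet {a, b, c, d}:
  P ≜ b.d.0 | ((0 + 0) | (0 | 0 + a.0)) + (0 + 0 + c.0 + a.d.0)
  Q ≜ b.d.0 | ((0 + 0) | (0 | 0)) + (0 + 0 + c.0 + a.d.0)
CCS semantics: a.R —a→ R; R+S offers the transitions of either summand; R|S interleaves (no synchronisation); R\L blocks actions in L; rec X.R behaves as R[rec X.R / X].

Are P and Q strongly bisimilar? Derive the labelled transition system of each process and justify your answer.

P ≁ Q

Reachable graph of P (8 states):
  u0 = b.d.0 | ((0 + 0) | (0 | 0 + a.0)) + (0 + 0 + c.0 + a.d.0) → --a--▸ u1, --a--▸ u2, --b--▸ u3, --c--▸ u4
  u1 = b.d.0 | ((0 + 0) | 0) → --b--▸ u5
  u2 = d.0 → --d--▸ u4
  u3 = d.0 | ((0 + 0) | (0 | 0 + a.0)) → --a--▸ u5, --d--▸ u6
  u4 = 0 → (no moves)
  u5 = d.0 | ((0 + 0) | 0) → --d--▸ u7
  u6 = 0 | ((0 + 0) | (0 | 0 + a.0)) → --a--▸ u7
  u7 = 0 | ((0 + 0) | 0) → (no moves)
Reachable graph of Q (5 states):
  v0 = b.d.0 | ((0 + 0) | (0 | 0)) + (0 + 0 + c.0 + a.d.0) → --a--▸ v1, --b--▸ v2, --c--▸ v3
  v1 = d.0 → --d--▸ v3
  v2 = d.0 | ((0 + 0) | (0 | 0)) → --d--▸ v4
  v3 = 0 → (no moves)
  v4 = 0 | ((0 + 0) | (0 | 0)) → (no moves)
Coarsest stable partition (strong bisimilarity classes):
  B0 = {u0}
  B1 = {u1}
  B2 = {u2, u5, v1, v2}
  B3 = {u4, u7, v3, v4}
  B4 = {u3}
  B5 = {u6}
  B6 = {v0}
u0 ∈ B0, v0 ∈ B6 → different blocks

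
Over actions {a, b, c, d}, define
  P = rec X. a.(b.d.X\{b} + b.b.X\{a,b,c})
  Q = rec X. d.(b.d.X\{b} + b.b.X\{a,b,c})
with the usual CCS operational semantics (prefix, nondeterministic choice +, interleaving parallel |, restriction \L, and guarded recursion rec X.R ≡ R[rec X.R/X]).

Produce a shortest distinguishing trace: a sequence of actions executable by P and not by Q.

Reachable graph of P (7 states):
  p0 = rec X. a.(b.d.X\{b} + b.b.X\{a,b,c}) ⊢ --a--▸ p1
  p1 = b.d.(rec X. a.(b.d.X\{b} + b.b.X\{a,b,c}))\{b} + b.b.(rec X. a.(b.d.X\{b} + b.b.X\{a,b,c}))\{a,b,c} ⊢ --b--▸ p2, --b--▸ p3
  p2 = b.(rec X. a.(b.d.X\{b} + b.b.X\{a,b,c}))\{a,b,c} ⊢ --b--▸ p4
  p3 = d.(rec X. a.(b.d.X\{b} + b.b.X\{a,b,c}))\{b} ⊢ --d--▸ p5
  p4 = (rec X. a.(b.d.X\{b} + b.b.X\{a,b,c}))\{a,b,c} ⊢ ∅
  p5 = (rec X. a.(b.d.X\{b} + b.b.X\{a,b,c}))\{b} ⊢ --a--▸ p6
  p6 = (b.d.(rec X. a.(b.d.X\{b} + b.b.X\{a,b,c}))\{b} + b.b.(rec X. a.(b.d.X\{b} + b.b.X\{a,b,c}))\{a,b,c})\{b} ⊢ ∅
Reachable graph of Q (8 states):
  q0 = rec X. d.(b.d.X\{b} + b.b.X\{a,b,c}) ⊢ --d--▸ q1
  q1 = b.d.(rec X. d.(b.d.X\{b} + b.b.X\{a,b,c}))\{b} + b.b.(rec X. d.(b.d.X\{b} + b.b.X\{a,b,c}))\{a,b,c} ⊢ --b--▸ q2, --b--▸ q3
  q2 = b.(rec X. d.(b.d.X\{b} + b.b.X\{a,b,c}))\{a,b,c} ⊢ --b--▸ q4
  q3 = d.(rec X. d.(b.d.X\{b} + b.b.X\{a,b,c}))\{b} ⊢ --d--▸ q5
  q4 = (rec X. d.(b.d.X\{b} + b.b.X\{a,b,c}))\{a,b,c} ⊢ --d--▸ q6
  q5 = (rec X. d.(b.d.X\{b} + b.b.X\{a,b,c}))\{b} ⊢ --d--▸ q7
  q6 = (b.d.(rec X. d.(b.d.X\{b} + b.b.X\{a,b,c}))\{b} + b.b.(rec X. d.(b.d.X\{b} + b.b.X\{a,b,c}))\{a,b,c})\{a,b,c} ⊢ ∅
  q7 = (b.d.(rec X. d.(b.d.X\{b} + b.b.X\{a,b,c}))\{b} + b.b.(rec X. d.(b.d.X\{b} + b.b.X\{a,b,c}))\{a,b,c})\{b} ⊢ ∅
Run σ = ⟨a⟩ on P: start {p0}
  after a @ step 1: {p1}
  ✓ P
Run σ = ⟨a⟩ on Q: start {q0}
  after a @ step 1: ∅ (Q stuck)

a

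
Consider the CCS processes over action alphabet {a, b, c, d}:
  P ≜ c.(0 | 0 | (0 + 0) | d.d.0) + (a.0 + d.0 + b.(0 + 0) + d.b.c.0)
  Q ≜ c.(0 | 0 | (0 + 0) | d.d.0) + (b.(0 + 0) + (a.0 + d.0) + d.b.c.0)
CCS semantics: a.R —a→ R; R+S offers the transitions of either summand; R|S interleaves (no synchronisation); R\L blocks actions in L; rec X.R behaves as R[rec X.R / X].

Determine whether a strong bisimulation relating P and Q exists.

bisimilar

Reachable graph of P (8 states):
  m0 = c.(0 | 0 | (0 + 0) | d.d.0) + (a.0 + d.0 + b.(0 + 0) + d.b.c.0) | -a-> m1, -b-> m2, -c-> m3, -d-> m1, -d-> m4
  m1 = 0 | stopped
  m2 = 0 + 0 | stopped
  m3 = 0 | 0 | (0 + 0) | d.d.0 | -d-> m5
  m4 = b.c.0 | -b-> m6
  m5 = 0 | 0 | (0 + 0) | d.0 | -d-> m7
  m6 = c.0 | -c-> m1
  m7 = 0 | 0 | (0 + 0) | 0 | stopped
Reachable graph of Q (8 states):
  n0 = c.(0 | 0 | (0 + 0) | d.d.0) + (b.(0 + 0) + (a.0 + d.0) + d.b.c.0) | -a-> n1, -b-> n2, -c-> n3, -d-> n1, -d-> n4
  n1 = 0 | stopped
  n2 = 0 + 0 | stopped
  n3 = 0 | 0 | (0 + 0) | d.d.0 | -d-> n5
  n4 = b.c.0 | -b-> n6
  n5 = 0 | 0 | (0 + 0) | d.0 | -d-> n7
  n6 = c.0 | -c-> n1
  n7 = 0 | 0 | (0 + 0) | 0 | stopped
Coarsest stable partition (strong bisimilarity classes):
  B0 = {m0, n0}
  B1 = {m1, m2, m7, n1, n2, n7}
  B2 = {m4, n4}
  B3 = {m6, n6}
  B4 = {m3, n3}
  B5 = {m5, n5}
m0 ∈ B0, n0 ∈ B0 → same block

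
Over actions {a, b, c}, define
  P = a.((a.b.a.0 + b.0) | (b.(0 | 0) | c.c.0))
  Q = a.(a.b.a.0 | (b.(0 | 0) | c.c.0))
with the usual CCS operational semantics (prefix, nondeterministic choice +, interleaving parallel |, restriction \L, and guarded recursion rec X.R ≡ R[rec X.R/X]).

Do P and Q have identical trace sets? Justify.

traces(P) ≠ traces(Q) — witness ⟨abb⟩

LTS(P): 25 reachable states
  s0 = a.((a.b.a.0 + b.0) | (b.(0 | 0) | c.c.0)) | --a--▸ s1
  s1 = (a.b.a.0 + b.0) | (b.(0 | 0) | c.c.0) | --a--▸ s2, --b--▸ s3, --b--▸ s4, --c--▸ s5
  s2 = b.a.0 | (b.(0 | 0) | c.c.0) | --b--▸ s6, --b--▸ s7, --c--▸ s8
  s3 = (a.b.a.0 + b.0) | (0 | 0 | c.c.0) | --a--▸ s7, --b--▸ s9, --c--▸ s10
  s4 = 0 | (b.(0 | 0) | c.c.0) | --b--▸ s9, --c--▸ s11
  s5 = (a.b.a.0 + b.0) | (b.(0 | 0) | c.0) | --a--▸ s8, --b--▸ s10, --b--▸ s11, --c--▸ s12
  s6 = a.0 | (b.(0 | 0) | c.c.0) | --a--▸ s4, --b--▸ s13, --c--▸ s14
  s7 = b.a.0 | (0 | 0 | c.c.0) | --b--▸ s13, --c--▸ s15
  s8 = b.a.0 | (b.(0 | 0) | c.0) | --b--▸ s14, --b--▸ s15, --c--▸ s16
  s9 = 0 | (0 | 0 | c.c.0) | --c--▸ s17
  s10 = (a.b.a.0 + b.0) | (0 | 0 | c.0) | --a--▸ s15, --b--▸ s17, --c--▸ s18
  s11 = 0 | (b.(0 | 0) | c.0) | --b--▸ s17, --c--▸ s19
  s12 = (a.b.a.0 + b.0) | (b.(0 | 0) | 0) | --a--▸ s16, --b--▸ s18, --b--▸ s19
  s13 = a.0 | (0 | 0 | c.c.0) | --a--▸ s9, --c--▸ s20
  s14 = a.0 | (b.(0 | 0) | c.0) | --a--▸ s11, --b--▸ s20, --c--▸ s21
  s15 = b.a.0 | (0 | 0 | c.0) | --b--▸ s20, --c--▸ s22
  s16 = b.a.0 | (b.(0 | 0) | 0) | --b--▸ s21, --b--▸ s22
  s17 = 0 | (0 | 0 | c.0) | --c--▸ s23
  s18 = (a.b.a.0 + b.0) | (0 | 0 | 0) | --a--▸ s22, --b--▸ s23
  s19 = 0 | (b.(0 | 0) | 0) | --b--▸ s23
  s20 = a.0 | (0 | 0 | c.0) | --a--▸ s17, --c--▸ s24
  s21 = a.0 | (b.(0 | 0) | 0) | --a--▸ s19, --b--▸ s24
  s22 = b.a.0 | (0 | 0 | 0) | --b--▸ s24
  s23 = 0 | (0 | 0 | 0) | ·
  s24 = a.0 | (0 | 0 | 0) | --a--▸ s23
LTS(Q): 25 reachable states
  t0 = a.(a.b.a.0 | (b.(0 | 0) | c.c.0)) | --a--▸ t1
  t1 = a.b.a.0 | (b.(0 | 0) | c.c.0) | --a--▸ t2, --b--▸ t3, --c--▸ t4
  t2 = b.a.0 | (b.(0 | 0) | c.c.0) | --b--▸ t5, --b--▸ t6, --c--▸ t7
  t3 = a.b.a.0 | (0 | 0 | c.c.0) | --a--▸ t6, --c--▸ t8
  t4 = a.b.a.0 | (b.(0 | 0) | c.0) | --a--▸ t7, --b--▸ t8, --c--▸ t9
  t5 = a.0 | (b.(0 | 0) | c.c.0) | --a--▸ t10, --b--▸ t11, --c--▸ t12
  t6 = b.a.0 | (0 | 0 | c.c.0) | --b--▸ t11, --c--▸ t13
  t7 = b.a.0 | (b.(0 | 0) | c.0) | --b--▸ t12, --b--▸ t13, --c--▸ t14
  t8 = a.b.a.0 | (0 | 0 | c.0) | --a--▸ t13, --c--▸ t15
  t9 = a.b.a.0 | (b.(0 | 0) | 0) | --a--▸ t14, --b--▸ t15
  t10 = 0 | (b.(0 | 0) | c.c.0) | --b--▸ t16, --c--▸ t17
  t11 = a.0 | (0 | 0 | c.c.0) | --a--▸ t16, --c--▸ t18
  t12 = a.0 | (b.(0 | 0) | c.0) | --a--▸ t17, --b--▸ t18, --c--▸ t19
  t13 = b.a.0 | (0 | 0 | c.0) | --b--▸ t18, --c--▸ t20
  t14 = b.a.0 | (b.(0 | 0) | 0) | --b--▸ t19, --b--▸ t20
  t15 = a.b.a.0 | (0 | 0 | 0) | --a--▸ t20
  t16 = 0 | (0 | 0 | c.c.0) | --c--▸ t21
  t17 = 0 | (b.(0 | 0) | c.0) | --b--▸ t21, --c--▸ t22
  t18 = a.0 | (0 | 0 | c.0) | --a--▸ t21, --c--▸ t23
  t19 = a.0 | (b.(0 | 0) | 0) | --a--▸ t22, --b--▸ t23
  t20 = b.a.0 | (0 | 0 | 0) | --b--▸ t23
  t21 = 0 | (0 | 0 | c.0) | --c--▸ t24
  t22 = 0 | (b.(0 | 0) | 0) | --b--▸ t24
  t23 = a.0 | (0 | 0 | 0) | --a--▸ t24
  t24 = 0 | (0 | 0 | 0) | ·
Trace ⟨abb⟩ through P, begin at {s0}:
  step 1 (a): {s1}
  step 2 (b): {s3, s4}
  step 3 (b): {s9}
  ✓ P
Trace ⟨abb⟩ through Q, begin at {t0}:
  step 1 (a): {t1}
  step 2 (b): {t3}
  step 3 (b): ∅ (Q stuck)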